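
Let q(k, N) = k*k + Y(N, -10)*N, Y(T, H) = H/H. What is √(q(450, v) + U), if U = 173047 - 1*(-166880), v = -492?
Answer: 3*√60215 ≈ 736.16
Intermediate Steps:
Y(T, H) = 1
U = 339927 (U = 173047 + 166880 = 339927)
q(k, N) = N + k² (q(k, N) = k*k + 1*N = k² + N = N + k²)
√(q(450, v) + U) = √((-492 + 450²) + 339927) = √((-492 + 202500) + 339927) = √(202008 + 339927) = √541935 = 3*√60215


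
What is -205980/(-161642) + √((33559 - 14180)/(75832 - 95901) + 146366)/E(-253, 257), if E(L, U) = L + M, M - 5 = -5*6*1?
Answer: 102990/80821 - 5*√2358027123655/5579182 ≈ -0.10188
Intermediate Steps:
M = -25 (M = 5 - 5*6*1 = 5 - 30*1 = 5 - 30 = -25)
E(L, U) = -25 + L (E(L, U) = L - 25 = -25 + L)
-205980/(-161642) + √((33559 - 14180)/(75832 - 95901) + 146366)/E(-253, 257) = -205980/(-161642) + √((33559 - 14180)/(75832 - 95901) + 146366)/(-25 - 253) = -205980*(-1/161642) + √(19379/(-20069) + 146366)/(-278) = 102990/80821 + √(19379*(-1/20069) + 146366)*(-1/278) = 102990/80821 + √(-19379/20069 + 146366)*(-1/278) = 102990/80821 + √(2937399875/20069)*(-1/278) = 102990/80821 + (5*√2358027123655/20069)*(-1/278) = 102990/80821 - 5*√2358027123655/5579182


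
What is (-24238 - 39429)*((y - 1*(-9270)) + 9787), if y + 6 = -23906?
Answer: 309103285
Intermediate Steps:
y = -23912 (y = -6 - 23906 = -23912)
(-24238 - 39429)*((y - 1*(-9270)) + 9787) = (-24238 - 39429)*((-23912 - 1*(-9270)) + 9787) = -63667*((-23912 + 9270) + 9787) = -63667*(-14642 + 9787) = -63667*(-4855) = 309103285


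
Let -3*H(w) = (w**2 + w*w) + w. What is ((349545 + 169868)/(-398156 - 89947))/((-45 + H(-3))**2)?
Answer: -519413/1220257500 ≈ -0.00042566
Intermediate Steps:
H(w) = -2*w**2/3 - w/3 (H(w) = -((w**2 + w*w) + w)/3 = -((w**2 + w**2) + w)/3 = -(2*w**2 + w)/3 = -(w + 2*w**2)/3 = -2*w**2/3 - w/3)
((349545 + 169868)/(-398156 - 89947))/((-45 + H(-3))**2) = ((349545 + 169868)/(-398156 - 89947))/((-45 - 1/3*(-3)*(1 + 2*(-3)))**2) = (519413/(-488103))/((-45 - 1/3*(-3)*(1 - 6))**2) = (519413*(-1/488103))/((-45 - 1/3*(-3)*(-5))**2) = -519413/(488103*(-45 - 5)**2) = -519413/(488103*((-50)**2)) = -519413/488103/2500 = -519413/488103*1/2500 = -519413/1220257500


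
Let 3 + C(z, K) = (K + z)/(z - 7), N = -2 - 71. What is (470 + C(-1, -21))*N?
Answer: -137167/4 ≈ -34292.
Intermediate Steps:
N = -73
C(z, K) = -3 + (K + z)/(-7 + z) (C(z, K) = -3 + (K + z)/(z - 7) = -3 + (K + z)/(-7 + z))
(470 + C(-1, -21))*N = (470 + (21 - 21 - 2*(-1))/(-7 - 1))*(-73) = (470 + (21 - 21 + 2)/(-8))*(-73) = (470 - ⅛*2)*(-73) = (470 - ¼)*(-73) = (1879/4)*(-73) = -137167/4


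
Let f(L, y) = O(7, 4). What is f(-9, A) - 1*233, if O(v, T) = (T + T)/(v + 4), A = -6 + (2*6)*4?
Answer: -2555/11 ≈ -232.27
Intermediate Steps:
A = 42 (A = -6 + 12*4 = -6 + 48 = 42)
O(v, T) = 2*T/(4 + v) (O(v, T) = (2*T)/(4 + v) = 2*T/(4 + v))
f(L, y) = 8/11 (f(L, y) = 2*4/(4 + 7) = 2*4/11 = 2*4*(1/11) = 8/11)
f(-9, A) - 1*233 = 8/11 - 1*233 = 8/11 - 233 = -2555/11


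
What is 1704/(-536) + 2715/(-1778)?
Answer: -560619/119126 ≈ -4.7061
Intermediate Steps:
1704/(-536) + 2715/(-1778) = 1704*(-1/536) + 2715*(-1/1778) = -213/67 - 2715/1778 = -560619/119126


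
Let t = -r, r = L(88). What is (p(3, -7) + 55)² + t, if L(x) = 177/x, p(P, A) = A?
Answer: 202575/88 ≈ 2302.0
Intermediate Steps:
r = 177/88 ≈ 2.0114
t = -177/88 (t = -1*177/88 = -177/88 ≈ -2.0114)
(p(3, -7) + 55)² + t = (-7 + 55)² - 177/88 = 48² - 177/88 = 2304 - 177/88 = 202575/88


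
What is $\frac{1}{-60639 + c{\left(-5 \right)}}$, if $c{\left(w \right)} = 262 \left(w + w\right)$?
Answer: $- \frac{1}{63259} \approx -1.5808 \cdot 10^{-5}$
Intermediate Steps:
$c{\left(w \right)} = 524 w$ ($c{\left(w \right)} = 262 \cdot 2 w = 524 w$)
$\frac{1}{-60639 + c{\left(-5 \right)}} = \frac{1}{-60639 + 524 \left(-5\right)} = \frac{1}{-60639 - 2620} = \frac{1}{-63259} = - \frac{1}{63259}$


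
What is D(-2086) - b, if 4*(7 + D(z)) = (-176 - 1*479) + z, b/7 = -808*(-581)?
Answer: -13147313/4 ≈ -3.2868e+6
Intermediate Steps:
b = 3286136 (b = 7*(-808*(-581)) = 7*469448 = 3286136)
D(z) = -683/4 + z/4 (D(z) = -7 + ((-176 - 1*479) + z)/4 = -7 + ((-176 - 479) + z)/4 = -7 + (-655 + z)/4 = -7 + (-655/4 + z/4) = -683/4 + z/4)
D(-2086) - b = (-683/4 + (1/4)*(-2086)) - 1*3286136 = (-683/4 - 1043/2) - 3286136 = -2769/4 - 3286136 = -13147313/4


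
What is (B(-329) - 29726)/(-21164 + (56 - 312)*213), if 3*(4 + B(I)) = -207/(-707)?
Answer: 21019041/53514244 ≈ 0.39277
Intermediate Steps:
B(I) = -2759/707 (B(I) = -4 + (-207/(-707))/3 = -4 + (-207*(-1/707))/3 = -4 + (⅓)*(207/707) = -4 + 69/707 = -2759/707)
(B(-329) - 29726)/(-21164 + (56 - 312)*213) = (-2759/707 - 29726)/(-21164 + (56 - 312)*213) = -21019041/(707*(-21164 - 256*213)) = -21019041/(707*(-21164 - 54528)) = -21019041/707/(-75692) = -21019041/707*(-1/75692) = 21019041/53514244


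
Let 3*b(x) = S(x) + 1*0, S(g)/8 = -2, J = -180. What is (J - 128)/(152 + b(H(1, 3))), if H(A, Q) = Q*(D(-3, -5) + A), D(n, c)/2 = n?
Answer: -21/10 ≈ -2.1000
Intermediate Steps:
D(n, c) = 2*n
S(g) = -16 (S(g) = 8*(-2) = -16)
H(A, Q) = Q*(-6 + A) (H(A, Q) = Q*(2*(-3) + A) = Q*(-6 + A))
b(x) = -16/3 (b(x) = (-16 + 1*0)/3 = (-16 + 0)/3 = (1/3)*(-16) = -16/3)
(J - 128)/(152 + b(H(1, 3))) = (-180 - 128)/(152 - 16/3) = -308/440/3 = -308*3/440 = -21/10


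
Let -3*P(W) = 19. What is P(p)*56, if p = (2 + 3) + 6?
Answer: -1064/3 ≈ -354.67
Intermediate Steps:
p = 11 (p = 5 + 6 = 11)
P(W) = -19/3 (P(W) = -⅓*19 = -19/3)
P(p)*56 = -19/3*56 = -1064/3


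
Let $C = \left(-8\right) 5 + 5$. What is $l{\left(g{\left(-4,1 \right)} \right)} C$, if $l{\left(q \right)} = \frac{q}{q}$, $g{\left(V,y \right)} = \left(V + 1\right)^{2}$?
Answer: $-35$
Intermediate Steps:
$C = -35$ ($C = -40 + 5 = -35$)
$g{\left(V,y \right)} = \left(1 + V\right)^{2}$
$l{\left(q \right)} = 1$
$l{\left(g{\left(-4,1 \right)} \right)} C = 1 \left(-35\right) = -35$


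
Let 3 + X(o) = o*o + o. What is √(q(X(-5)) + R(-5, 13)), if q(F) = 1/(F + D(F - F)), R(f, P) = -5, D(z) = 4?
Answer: 2*I*√546/21 ≈ 2.2254*I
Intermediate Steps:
X(o) = -3 + o + o² (X(o) = -3 + (o*o + o) = -3 + (o² + o) = -3 + (o + o²) = -3 + o + o²)
q(F) = 1/(4 + F) (q(F) = 1/(F + 4) = 1/(4 + F))
√(q(X(-5)) + R(-5, 13)) = √(1/(4 + (-3 - 5 + (-5)²)) - 5) = √(1/(4 + (-3 - 5 + 25)) - 5) = √(1/(4 + 17) - 5) = √(1/21 - 5) = √(-104/21) = 2*I*√546/21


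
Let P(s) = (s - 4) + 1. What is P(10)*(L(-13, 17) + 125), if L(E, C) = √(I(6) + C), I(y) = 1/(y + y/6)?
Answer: 875 + 2*√210 ≈ 903.98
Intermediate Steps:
I(y) = 6/(7*y) (I(y) = 1/(y + y*(⅙)) = 1/(y + y/6) = 1/(7*y/6) = 6/(7*y))
L(E, C) = √(⅐ + C) (L(E, C) = √((6/7)/6 + C) = √((6/7)*(⅙) + C) = √(⅐ + C))
P(s) = -3 + s (P(s) = (-4 + s) + 1 = -3 + s)
P(10)*(L(-13, 17) + 125) = (-3 + 10)*(√(7 + 49*17)/7 + 125) = 7*(√(7 + 833)/7 + 125) = 7*(√840/7 + 125) = 7*((2*√210)/7 + 125) = 7*(2*√210/7 + 125) = 7*(125 + 2*√210/7) = 875 + 2*√210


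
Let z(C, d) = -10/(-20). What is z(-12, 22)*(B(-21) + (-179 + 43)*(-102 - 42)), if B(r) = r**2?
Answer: 20025/2 ≈ 10013.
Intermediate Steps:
z(C, d) = 1/2 (z(C, d) = -10*(-1/20) = 1/2)
z(-12, 22)*(B(-21) + (-179 + 43)*(-102 - 42)) = ((-21)**2 + (-179 + 43)*(-102 - 42))/2 = (441 - 136*(-144))/2 = (441 + 19584)/2 = (1/2)*20025 = 20025/2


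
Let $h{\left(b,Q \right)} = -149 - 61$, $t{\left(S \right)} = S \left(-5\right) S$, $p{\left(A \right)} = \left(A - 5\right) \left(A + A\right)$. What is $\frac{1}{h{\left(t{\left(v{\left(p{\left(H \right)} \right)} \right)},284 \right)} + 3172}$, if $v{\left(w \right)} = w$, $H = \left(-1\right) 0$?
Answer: $\frac{1}{2962} \approx 0.00033761$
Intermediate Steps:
$H = 0$
$p{\left(A \right)} = 2 A \left(-5 + A\right)$ ($p{\left(A \right)} = \left(-5 + A\right) 2 A = 2 A \left(-5 + A\right)$)
$t{\left(S \right)} = - 5 S^{2}$ ($t{\left(S \right)} = - 5 S S = - 5 S^{2}$)
$h{\left(b,Q \right)} = -210$ ($h{\left(b,Q \right)} = -149 - 61 = -210$)
$\frac{1}{h{\left(t{\left(v{\left(p{\left(H \right)} \right)} \right)},284 \right)} + 3172} = \frac{1}{-210 + 3172} = \frac{1}{2962}$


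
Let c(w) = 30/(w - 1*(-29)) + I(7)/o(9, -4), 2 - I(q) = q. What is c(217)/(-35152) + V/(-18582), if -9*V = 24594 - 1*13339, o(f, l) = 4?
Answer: 32457601835/482057514432 ≈ 0.067331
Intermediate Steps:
I(q) = 2 - q
c(w) = -5/4 + 30/(29 + w) (c(w) = 30/(w - 1*(-29)) + (2 - 1*7)/4 = 30/(w + 29) + (2 - 7)*(¼) = 30/(29 + w) - 5*¼ = 30/(29 + w) - 5/4 = -5/4 + 30/(29 + w))
V = -11255/9 (V = -(24594 - 1*13339)/9 = -(24594 - 13339)/9 = -⅑*11255 = -11255/9 ≈ -1250.6)
c(217)/(-35152) + V/(-18582) = (5*(-5 - 1*217)/(4*(29 + 217)))/(-35152) - 11255/9/(-18582) = ((5/4)*(-5 - 217)/246)*(-1/35152) - 11255/9*(-1/18582) = ((5/4)*(1/246)*(-222))*(-1/35152) + 11255/167238 = -185/164*(-1/35152) + 11255/167238 = 185/5764928 + 11255/167238 = 32457601835/482057514432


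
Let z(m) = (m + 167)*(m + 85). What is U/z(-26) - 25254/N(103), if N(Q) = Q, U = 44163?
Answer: -68513079/285619 ≈ -239.88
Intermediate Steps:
z(m) = (85 + m)*(167 + m) (z(m) = (167 + m)*(85 + m) = (85 + m)*(167 + m))
U/z(-26) - 25254/N(103) = 44163/(14195 + (-26)² + 252*(-26)) - 25254/103 = 44163/(14195 + 676 - 6552) - 25254*1/103 = 44163/8319 - 25254/103 = 44163*(1/8319) - 25254/103 = 14721/2773 - 25254/103 = -68513079/285619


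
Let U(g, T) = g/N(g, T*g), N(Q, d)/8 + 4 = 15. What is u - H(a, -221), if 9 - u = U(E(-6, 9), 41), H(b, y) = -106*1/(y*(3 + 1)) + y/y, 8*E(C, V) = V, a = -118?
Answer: 1224027/155584 ≈ 7.8673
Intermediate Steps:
E(C, V) = V/8
N(Q, d) = 88 (N(Q, d) = -32 + 8*15 = -32 + 120 = 88)
U(g, T) = g/88
H(b, y) = 1 - 53/(2*y) (H(b, y) = -106*1/(4*y) + 1 = -53/(2*y) + 1 = 1 - 53/(2*y))
u = 6327/704 (u = 9 - (1/8)*9/88 = 9 - 9/(88*8) = 9 - 1*9/704 = 9 - 9/704 = 6327/704 ≈ 8.9872)
u - H(a, -221) = 6327/704 - (-53/2 - 221)/(-221) = 6327/704 - (-1)*(-495)/(221*2) = 6327/704 - 1*495/442 = 6327/704 - 495/442 = 1224027/155584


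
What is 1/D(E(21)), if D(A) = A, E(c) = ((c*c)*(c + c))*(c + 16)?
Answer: 1/685314 ≈ 1.4592e-6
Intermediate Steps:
E(c) = 2*c³*(16 + c) (E(c) = (c²*(2*c))*(16 + c) = (2*c³)*(16 + c) = 2*c³*(16 + c))
1/D(E(21)) = 1/(2*21³*(16 + 21)) = 1/(2*9261*37) = 1/685314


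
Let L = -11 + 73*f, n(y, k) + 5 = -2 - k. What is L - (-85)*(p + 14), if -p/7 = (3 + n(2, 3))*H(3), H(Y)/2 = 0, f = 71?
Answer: 6362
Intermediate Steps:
n(y, k) = -7 - k (n(y, k) = -5 + (-2 - k) = -7 - k)
H(Y) = 0 (H(Y) = 2*0 = 0)
L = 5172 (L = -11 + 73*71 = -11 + 5183 = 5172)
p = 0 (p = -7*(3 + (-7 - 1*3))*0 = -7*(3 + (-7 - 3))*0 = -7*(3 - 10)*0 = -(-49)*0 = -7*0 = 0)
L - (-85)*(p + 14) = 5172 - (-85)*(0 + 14) = 5172 - (-85)*14 = 5172 - 1*(-1190) = 5172 + 1190 = 6362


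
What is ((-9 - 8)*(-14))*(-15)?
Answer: -3570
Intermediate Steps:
((-9 - 8)*(-14))*(-15) = -17*(-14)*(-15) = 238*(-15) = -3570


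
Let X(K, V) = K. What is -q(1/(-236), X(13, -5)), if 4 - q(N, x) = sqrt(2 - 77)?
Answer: -4 + 5*I*sqrt(3) ≈ -4.0 + 8.6602*I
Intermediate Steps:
q(N, x) = 4 - 5*I*sqrt(3) (q(N, x) = 4 - sqrt(2 - 77) = 4 - sqrt(-75) = 4 - 5*I*sqrt(3))
-q(1/(-236), X(13, -5)) = -(4 - 5*I*sqrt(3)) = -4 + 5*I*sqrt(3)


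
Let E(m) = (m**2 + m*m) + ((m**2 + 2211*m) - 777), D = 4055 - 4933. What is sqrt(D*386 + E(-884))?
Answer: sqrt(50159) ≈ 223.96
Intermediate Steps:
D = -878
E(m) = -777 + 3*m**2 + 2211*m (E(m) = (m**2 + m**2) + (-777 + m**2 + 2211*m) = 2*m**2 + (-777 + m**2 + 2211*m) = -777 + 3*m**2 + 2211*m)
sqrt(D*386 + E(-884)) = sqrt(-878*386 + (-777 + 3*(-884)**2 + 2211*(-884))) = sqrt(-338908 + (-777 + 3*781456 - 1954524)) = sqrt(-338908 + (-777 + 2344368 - 1954524)) = sqrt(-338908 + 389067) = sqrt(50159)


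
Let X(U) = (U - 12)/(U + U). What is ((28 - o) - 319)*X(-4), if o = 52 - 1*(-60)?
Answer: -806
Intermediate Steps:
o = 112 (o = 52 + 60 = 112)
X(U) = (-12 + U)/(2*U) (X(U) = (-12 + U)/((2*U)) = (-12 + U)*(1/(2*U)) = (-12 + U)/(2*U))
((28 - o) - 319)*X(-4) = ((28 - 1*112) - 319)*((1/2)*(-12 - 4)/(-4)) = ((28 - 112) - 319)*((1/2)*(-1/4)*(-16)) = (-84 - 319)*2 = -403*2 = -806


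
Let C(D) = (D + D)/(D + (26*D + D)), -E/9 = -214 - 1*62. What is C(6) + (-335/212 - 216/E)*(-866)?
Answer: 12320109/8533 ≈ 1443.8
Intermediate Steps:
E = 2484 (E = -9*(-214 - 1*62) = -9*(-214 - 62) = -9*(-276) = 2484)
C(D) = 1/14 (C(D) = (2*D)/(D + 27*D) = (2*D)/((28*D)) = (2*D)*(1/(28*D)) = 1/14)
C(6) + (-335/212 - 216/E)*(-866) = 1/14 + (-335/212 - 216/2484)*(-866) = 1/14 + (-335*1/212 - 216*1/2484)*(-866) = 1/14 + (-335/212 - 2/23)*(-866) = 1/14 - 8129/4876*(-866) = 1/14 + 3519857/2438 = 12320109/8533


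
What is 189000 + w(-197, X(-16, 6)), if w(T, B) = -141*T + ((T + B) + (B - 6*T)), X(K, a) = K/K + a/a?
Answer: 217766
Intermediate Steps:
X(K, a) = 2 (X(K, a) = 1 + 1 = 2)
w(T, B) = -146*T + 2*B (w(T, B) = -141*T + ((B + T) + (B - 6*T)) = -141*T + (-5*T + 2*B) = -146*T + 2*B)
189000 + w(-197, X(-16, 6)) = 189000 + (-146*(-197) + 2*2) = 189000 + (28762 + 4) = 189000 + 28766 = 217766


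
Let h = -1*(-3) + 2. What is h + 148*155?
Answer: 22945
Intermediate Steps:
h = 5 (h = 3 + 2 = 5)
h + 148*155 = 5 + 148*155 = 5 + 22940 = 22945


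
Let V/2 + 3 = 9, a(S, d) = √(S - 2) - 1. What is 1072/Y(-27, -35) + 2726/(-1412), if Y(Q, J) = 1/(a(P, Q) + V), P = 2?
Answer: 8323789/706 ≈ 11790.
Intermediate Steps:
a(S, d) = -1 + √(-2 + S) (a(S, d) = √(-2 + S) - 1 = -1 + √(-2 + S))
V = 12 (V = -6 + 2*9 = -6 + 18 = 12)
Y(Q, J) = 1/11 (Y(Q, J) = 1/((-1 + √(-2 + 2)) + 12) = 1/((-1 + √0) + 12) = 1/((-1 + 0) + 12) = 1/(-1 + 12) = 1/11)
1072/Y(-27, -35) + 2726/(-1412) = 1072/(1/11) + 2726/(-1412) = 1072*11 + 2726*(-1/1412) = 11792 - 1363/706 = 8323789/706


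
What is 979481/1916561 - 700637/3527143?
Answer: 2111956003426/6759984715223 ≈ 0.31242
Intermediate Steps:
979481/1916561 - 700637/3527143 = 2111956003426/6759984715223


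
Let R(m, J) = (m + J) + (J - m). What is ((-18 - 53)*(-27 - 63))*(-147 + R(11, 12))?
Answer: -785970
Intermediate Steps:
R(m, J) = 2*J (R(m, J) = (J + m) + (J - m) = 2*J)
((-18 - 53)*(-27 - 63))*(-147 + R(11, 12)) = ((-18 - 53)*(-27 - 63))*(-147 + 2*12) = (-71*(-90))*(-147 + 24) = 6390*(-123) = -785970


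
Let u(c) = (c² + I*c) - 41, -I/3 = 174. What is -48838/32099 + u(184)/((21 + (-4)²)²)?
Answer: -2064476289/43943531 ≈ -46.980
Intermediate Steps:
I = -522 (I = -3*174 = -522)
u(c) = -41 + c² - 522*c (u(c) = (c² - 522*c) - 41 = -41 + c² - 522*c)
-48838/32099 + u(184)/((21 + (-4)²)²) = -48838/32099 + (-41 + 184² - 522*184)/((21 + (-4)²)²) = -48838*1/32099 + (-41 + 33856 - 96048)/((21 + 16)²) = -48838/32099 - 62233/(37²) = -48838/32099 - 62233/1369 = -2064476289/43943531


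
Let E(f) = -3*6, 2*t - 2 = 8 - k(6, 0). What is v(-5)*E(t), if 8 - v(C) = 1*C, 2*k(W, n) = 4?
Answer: -234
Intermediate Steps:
k(W, n) = 2 (k(W, n) = (½)*4 = 2)
t = 4 (t = 1 + (8 - 1*2)/2 = 1 + (8 - 2)/2 = 1 + (½)*6 = 1 + 3 = 4)
E(f) = -18
v(C) = 8 - C
v(-5)*E(t) = (8 - 1*(-5))*(-18) = (8 + 5)*(-18) = 13*(-18) = -234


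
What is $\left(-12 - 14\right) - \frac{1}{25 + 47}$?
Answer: $- \frac{1873}{72} \approx -26.014$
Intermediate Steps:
$\left(-12 - 14\right) - \frac{1}{25 + 47} = \left(-12 - 14\right) - \frac{1}{72} = -26 - \frac{1}{72} = - \frac{1873}{72}$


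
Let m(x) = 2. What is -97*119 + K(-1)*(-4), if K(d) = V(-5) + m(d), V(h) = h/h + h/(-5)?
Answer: -11559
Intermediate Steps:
V(h) = 1 - h/5 (V(h) = 1 + h*(-1/5) = 1 - h/5)
K(d) = 4 (K(d) = (1 - 1/5*(-5)) + 2 = (1 + 1) + 2 = 2 + 2 = 4)
-97*119 + K(-1)*(-4) = -97*119 + 4*(-4) = -11543 - 16 = -11559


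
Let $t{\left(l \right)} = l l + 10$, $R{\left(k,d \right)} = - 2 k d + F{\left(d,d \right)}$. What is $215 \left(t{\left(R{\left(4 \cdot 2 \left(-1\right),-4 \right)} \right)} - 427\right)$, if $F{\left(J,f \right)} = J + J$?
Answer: $1024905$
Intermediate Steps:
$F{\left(J,f \right)} = 2 J$
$R{\left(k,d \right)} = 2 d - 2 d k$ ($R{\left(k,d \right)} = - 2 k d + 2 d = - 2 d k + 2 d = 2 d - 2 d k$)
$t{\left(l \right)} = 10 + l^{2}$ ($t{\left(l \right)} = l^{2} + 10 = 10 + l^{2}$)
$215 \left(t{\left(R{\left(4 \cdot 2 \left(-1\right),-4 \right)} \right)} - 427\right) = 215 \left(\left(10 + \left(2 \left(-4\right) \left(1 - 4 \cdot 2 \left(-1\right)\right)\right)^{2}\right) - 427\right) = 215 \left(\left(10 + \left(2 \left(-4\right) \left(1 - 8 \left(-1\right)\right)\right)^{2}\right) - 427\right) = 215 \left(\left(10 + \left(2 \left(-4\right) \left(1 - -8\right)\right)^{2}\right) - 427\right) = 215 \left(\left(10 + \left(2 \left(-4\right) \left(1 + 8\right)\right)^{2}\right) - 427\right) = 215 \left(\left(10 + \left(2 \left(-4\right) 9\right)^{2}\right) - 427\right) = 215 \left(\left(10 + \left(-72\right)^{2}\right) - 427\right) = 215 \left(\left(10 + 5184\right) - 427\right) = 215 \left(5194 - 427\right) = 215 \cdot 4767 = 1024905$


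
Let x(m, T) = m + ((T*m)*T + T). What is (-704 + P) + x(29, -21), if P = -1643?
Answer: 10450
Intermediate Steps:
x(m, T) = T + m + m*T² (x(m, T) = m + (m*T² + T) = m + (T + m*T²) = T + m + m*T²)
(-704 + P) + x(29, -21) = (-704 - 1643) + (-21 + 29 + 29*(-21)²) = -2347 + (-21 + 29 + 29*441) = -2347 + (-21 + 29 + 12789) = -2347 + 12797 = 10450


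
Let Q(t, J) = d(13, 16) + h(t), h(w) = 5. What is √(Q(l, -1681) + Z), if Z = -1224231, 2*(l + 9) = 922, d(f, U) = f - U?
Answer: I*√1224229 ≈ 1106.4*I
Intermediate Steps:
l = 452 (l = -9 + (½)*922 = -9 + 461 = 452)
Q(t, J) = 2 (Q(t, J) = (13 - 1*16) + 5 = (13 - 16) + 5 = -3 + 5 = 2)
√(Q(l, -1681) + Z) = √(2 - 1224231) = √(-1224229) = I*√1224229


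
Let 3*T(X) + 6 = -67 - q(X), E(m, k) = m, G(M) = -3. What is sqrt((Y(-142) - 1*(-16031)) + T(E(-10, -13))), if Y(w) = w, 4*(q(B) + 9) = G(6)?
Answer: sqrt(571245)/6 ≈ 125.97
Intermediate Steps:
q(B) = -39/4 (q(B) = -9 + (1/4)*(-3) = -9 - 3/4 = -39/4)
T(X) = -253/12 (T(X) = -2 + (-67 - 1*(-39/4))/3 = -2 + (-67 + 39/4)/3 = -2 + (1/3)*(-229/4) = -2 - 229/12 = -253/12)
sqrt((Y(-142) - 1*(-16031)) + T(E(-10, -13))) = sqrt((-142 - 1*(-16031)) - 253/12) = sqrt((-142 + 16031) - 253/12) = sqrt(15889 - 253/12) = sqrt(190415/12) = sqrt(571245)/6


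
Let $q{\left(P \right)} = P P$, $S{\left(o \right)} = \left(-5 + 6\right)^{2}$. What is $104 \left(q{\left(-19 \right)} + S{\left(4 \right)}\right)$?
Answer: $37648$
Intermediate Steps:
$S{\left(o \right)} = 1$ ($S{\left(o \right)} = 1^{2} = 1$)
$q{\left(P \right)} = P^{2}$
$104 \left(q{\left(-19 \right)} + S{\left(4 \right)}\right) = 104 \left(\left(-19\right)^{2} + 1\right) = 104 \left(361 + 1\right) = 104 \cdot 362 = 37648$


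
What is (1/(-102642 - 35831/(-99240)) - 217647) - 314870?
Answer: -5424301367347973/10186156249 ≈ -5.3252e+5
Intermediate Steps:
(1/(-102642 - 35831/(-99240)) - 217647) - 314870 = (1/(-102642 - 35831*(-1/99240)) - 217647) - 314870 = (1/(-102642 + 35831/99240) - 217647) - 314870 = (1/(-10186156249/99240) - 217647) - 314870 = (-99240/10186156249 - 217647) - 314870 = -2216986349225343/10186156249 - 314870 = -5424301367347973/10186156249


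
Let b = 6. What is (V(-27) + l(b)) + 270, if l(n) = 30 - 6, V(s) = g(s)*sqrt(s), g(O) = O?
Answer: 294 - 81*I*sqrt(3) ≈ 294.0 - 140.3*I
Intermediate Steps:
V(s) = s**(3/2) (V(s) = s*sqrt(s) = s**(3/2))
l(n) = 24
(V(-27) + l(b)) + 270 = ((-27)**(3/2) + 24) + 270 = (-81*I*sqrt(3) + 24) + 270 = (24 - 81*I*sqrt(3)) + 270 = 294 - 81*I*sqrt(3)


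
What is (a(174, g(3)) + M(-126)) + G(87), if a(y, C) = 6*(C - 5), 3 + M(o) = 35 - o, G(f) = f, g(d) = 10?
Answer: 275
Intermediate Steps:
M(o) = 32 - o (M(o) = -3 + (35 - o) = 32 - o)
a(y, C) = -30 + 6*C (a(y, C) = 6*(-5 + C) = -30 + 6*C)
(a(174, g(3)) + M(-126)) + G(87) = ((-30 + 6*10) + (32 - 1*(-126))) + 87 = ((-30 + 60) + (32 + 126)) + 87 = (30 + 158) + 87 = 188 + 87 = 275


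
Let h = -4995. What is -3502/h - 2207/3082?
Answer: -230801/15394590 ≈ -0.014992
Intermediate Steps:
-3502/h - 2207/3082 = -3502/(-4995) - 2207/3082 = -3502*(-1/4995) - 2207*1/3082 = 3502/4995 - 2207/3082 = -230801/15394590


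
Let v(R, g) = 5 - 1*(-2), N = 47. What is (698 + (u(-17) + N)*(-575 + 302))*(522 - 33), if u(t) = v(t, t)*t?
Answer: 9953106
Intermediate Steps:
v(R, g) = 7 (v(R, g) = 5 + 2 = 7)
u(t) = 7*t
(698 + (u(-17) + N)*(-575 + 302))*(522 - 33) = (698 + (7*(-17) + 47)*(-575 + 302))*(522 - 33) = (698 + (-119 + 47)*(-273))*489 = (698 - 72*(-273))*489 = (698 + 19656)*489 = 20354*489 = 9953106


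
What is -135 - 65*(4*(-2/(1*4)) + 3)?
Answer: -200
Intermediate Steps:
-135 - 65*(4*(-2/(1*4)) + 3) = -135 - 65*(4*(-2/4) + 3) = -135 - 65*(4*(-2*¼) + 3) = -135 - 65*(4*(-½) + 3) = -135 - 65*(-2 + 3) = -135 - 65*1 = -135 - 65 = -200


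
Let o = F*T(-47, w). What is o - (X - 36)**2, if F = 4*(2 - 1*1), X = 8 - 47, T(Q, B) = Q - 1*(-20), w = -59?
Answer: -5733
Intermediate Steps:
T(Q, B) = 20 + Q (T(Q, B) = Q + 20 = 20 + Q)
X = -39
F = 4 (F = 4*(2 - 1) = 4*1 = 4)
o = -108 (o = 4*(20 - 47) = 4*(-27) = -108)
o - (X - 36)**2 = -108 - (-39 - 36)**2 = -108 - 1*(-75)**2 = -108 - 1*5625 = -108 - 5625 = -5733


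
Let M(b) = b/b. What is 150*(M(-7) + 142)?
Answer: 21450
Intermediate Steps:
M(b) = 1
150*(M(-7) + 142) = 150*(1 + 142) = 150*143 = 21450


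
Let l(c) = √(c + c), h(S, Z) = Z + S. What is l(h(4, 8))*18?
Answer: 36*√6 ≈ 88.182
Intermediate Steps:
h(S, Z) = S + Z
l(c) = √2*√c (l(c) = √(2*c) = √2*√c)
l(h(4, 8))*18 = (√2*√(4 + 8))*18 = (√2*√12)*18 = (√2*(2*√3))*18 = (2*√6)*18 = 36*√6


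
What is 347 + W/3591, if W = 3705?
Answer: 21926/63 ≈ 348.03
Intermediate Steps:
347 + W/3591 = 347 + 3705/3591 = 347 + 3705*(1/3591) = 347 + 65/63 = 21926/63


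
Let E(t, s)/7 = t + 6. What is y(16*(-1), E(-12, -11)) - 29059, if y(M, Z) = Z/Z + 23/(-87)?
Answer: -2528069/87 ≈ -29058.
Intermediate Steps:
E(t, s) = 42 + 7*t (E(t, s) = 7*(t + 6) = 7*(6 + t) = 42 + 7*t)
y(M, Z) = 64/87 (y(M, Z) = 1 + 23*(-1/87) = 1 - 23/87 = 64/87)
y(16*(-1), E(-12, -11)) - 29059 = 64/87 - 29059 = -2528069/87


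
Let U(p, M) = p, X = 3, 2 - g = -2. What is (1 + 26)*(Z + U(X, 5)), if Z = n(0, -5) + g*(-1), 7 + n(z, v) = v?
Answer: -351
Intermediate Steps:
g = 4 (g = 2 - 1*(-2) = 2 + 2 = 4)
n(z, v) = -7 + v
Z = -16 (Z = (-7 - 5) + 4*(-1) = -12 - 4 = -16)
(1 + 26)*(Z + U(X, 5)) = (1 + 26)*(-16 + 3) = 27*(-13) = -351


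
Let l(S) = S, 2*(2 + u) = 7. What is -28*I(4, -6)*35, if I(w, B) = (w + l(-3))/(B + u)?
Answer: 1960/9 ≈ 217.78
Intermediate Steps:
u = 3/2 (u = -2 + (½)*7 = -2 + 7/2 = 3/2 ≈ 1.5000)
I(w, B) = (-3 + w)/(3/2 + B) (I(w, B) = (w - 3)/(B + 3/2) = (-3 + w)/(3/2 + B))
-28*I(4, -6)*35 = -56*(-3 + 4)/(3 + 2*(-6))*35 = -56/(3 - 12)*35 = -56/(-9)*35 = -56*(-1)/9*35 = -28*(-2/9)*35 = (56/9)*35 = 1960/9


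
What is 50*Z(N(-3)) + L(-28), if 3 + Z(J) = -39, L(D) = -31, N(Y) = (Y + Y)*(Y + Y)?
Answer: -2131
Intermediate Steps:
N(Y) = 4*Y² (N(Y) = (2*Y)*(2*Y) = 4*Y²)
Z(J) = -42 (Z(J) = -3 - 39 = -42)
50*Z(N(-3)) + L(-28) = 50*(-42) - 31 = -2100 - 31 = -2131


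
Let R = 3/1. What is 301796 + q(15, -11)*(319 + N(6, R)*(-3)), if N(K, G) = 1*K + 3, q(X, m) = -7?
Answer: 299752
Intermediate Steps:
R = 3 (R = 3*1 = 3)
N(K, G) = 3 + K (N(K, G) = K + 3 = 3 + K)
301796 + q(15, -11)*(319 + N(6, R)*(-3)) = 301796 - 7*(319 + (3 + 6)*(-3)) = 301796 - 7*(319 + 9*(-3)) = 301796 - 7*(319 - 27) = 301796 - 7*292 = 301796 - 2044 = 299752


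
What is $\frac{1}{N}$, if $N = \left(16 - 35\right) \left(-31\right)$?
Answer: $\frac{1}{589} \approx 0.0016978$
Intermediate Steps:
$N = 589$ ($N = \left(-19\right) \left(-31\right) = 589$)
$\frac{1}{N} = \frac{1}{589}$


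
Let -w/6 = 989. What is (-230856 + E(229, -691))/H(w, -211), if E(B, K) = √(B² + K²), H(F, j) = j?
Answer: 230856/211 - √529922/211 ≈ 1090.7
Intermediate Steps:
w = -5934 (w = -6*989 = -5934)
(-230856 + E(229, -691))/H(w, -211) = (-230856 + √(229² + (-691)²))/(-211) = (-230856 + √(52441 + 477481))*(-1/211) = (-230856 + √529922)*(-1/211) = 230856/211 - √529922/211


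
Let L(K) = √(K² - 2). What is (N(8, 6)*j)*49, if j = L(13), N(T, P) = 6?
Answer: 294*√167 ≈ 3799.3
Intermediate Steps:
L(K) = √(-2 + K²)
j = √167 (j = √(-2 + 13²) = √(-2 + 169) = √167 ≈ 12.923)
(N(8, 6)*j)*49 = (6*√167)*49 = 294*√167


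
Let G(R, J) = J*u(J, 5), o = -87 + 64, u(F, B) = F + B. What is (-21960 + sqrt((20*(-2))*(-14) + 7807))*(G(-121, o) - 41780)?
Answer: 908397360 - 41366*sqrt(8367) ≈ 9.0461e+8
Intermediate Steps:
u(F, B) = B + F
o = -23
G(R, J) = J*(5 + J)
(-21960 + sqrt((20*(-2))*(-14) + 7807))*(G(-121, o) - 41780) = (-21960 + sqrt((20*(-2))*(-14) + 7807))*(-23*(5 - 23) - 41780) = (-21960 + sqrt(-40*(-14) + 7807))*(-23*(-18) - 41780) = (-21960 + sqrt(560 + 7807))*(414 - 41780) = (-21960 + sqrt(8367))*(-41366) = 908397360 - 41366*sqrt(8367)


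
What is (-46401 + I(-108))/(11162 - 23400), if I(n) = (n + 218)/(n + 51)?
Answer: 2644967/697566 ≈ 3.7917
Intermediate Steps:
I(n) = (218 + n)/(51 + n)
(-46401 + I(-108))/(11162 - 23400) = (-46401 + (218 - 108)/(51 - 108))/(11162 - 23400) = (-46401 + 110/(-57))/(-12238) = (-46401 - 1/57*110)*(-1/12238) = (-46401 - 110/57)*(-1/12238) = -2644967/57*(-1/12238) = 2644967/697566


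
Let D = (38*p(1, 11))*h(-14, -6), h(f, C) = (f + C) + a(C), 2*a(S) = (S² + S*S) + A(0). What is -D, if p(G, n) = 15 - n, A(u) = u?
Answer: -2432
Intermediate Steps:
a(S) = S² (a(S) = ((S² + S*S) + 0)/2 = ((S² + S²) + 0)/2 = (2*S² + 0)/2 = (2*S²)/2 = S²)
h(f, C) = C + f + C² (h(f, C) = (f + C) + C² = (C + f) + C² = C + f + C²)
D = 2432 (D = (38*(15 - 1*11))*(-6 - 14 + (-6)²) = (38*(15 - 11))*(-6 - 14 + 36) = (38*4)*16 = 152*16 = 2432)
-D = -1*2432 = -2432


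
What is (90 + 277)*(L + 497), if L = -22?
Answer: 174325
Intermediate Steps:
(90 + 277)*(L + 497) = (90 + 277)*(-22 + 497) = 367*475 = 174325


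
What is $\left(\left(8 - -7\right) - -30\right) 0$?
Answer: $0$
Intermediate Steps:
$\left(\left(8 - -7\right) - -30\right) 0 = \left(\left(8 + 7\right) + 30\right) 0 = \left(15 + 30\right) 0 = 45 \cdot 0 = 0$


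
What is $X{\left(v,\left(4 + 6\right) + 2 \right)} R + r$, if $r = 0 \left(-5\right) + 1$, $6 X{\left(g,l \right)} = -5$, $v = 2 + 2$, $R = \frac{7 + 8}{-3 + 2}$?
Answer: $\frac{27}{2} \approx 13.5$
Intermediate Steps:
$R = -15$ ($R = \frac{15}{-1} = 15 \left(-1\right) = -15$)
$v = 4$
$X{\left(g,l \right)} = - \frac{5}{6}$ ($X{\left(g,l \right)} = \frac{1}{6} \left(-5\right) = - \frac{5}{6}$)
$r = 1$ ($r = 0 + 1 = 1$)
$X{\left(v,\left(4 + 6\right) + 2 \right)} R + r = \left(- \frac{5}{6}\right) \left(-15\right) + 1 = \frac{25}{2} + 1 = \frac{27}{2}$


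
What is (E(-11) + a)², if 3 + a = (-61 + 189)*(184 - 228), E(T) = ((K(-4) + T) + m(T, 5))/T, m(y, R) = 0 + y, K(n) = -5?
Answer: 3838793764/121 ≈ 3.1726e+7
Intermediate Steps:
m(y, R) = y
E(T) = (-5 + 2*T)/T (E(T) = ((-5 + T) + T)/T = (-5 + 2*T)/T)
a = -5635 (a = -3 + (-61 + 189)*(184 - 228) = -3 + 128*(-44) = -3 - 5632 = -5635)
(E(-11) + a)² = ((2 - 5/(-11)) - 5635)² = ((2 - 5*(-1/11)) - 5635)² = ((2 + 5/11) - 5635)² = (27/11 - 5635)² = (-61958/11)² = 3838793764/121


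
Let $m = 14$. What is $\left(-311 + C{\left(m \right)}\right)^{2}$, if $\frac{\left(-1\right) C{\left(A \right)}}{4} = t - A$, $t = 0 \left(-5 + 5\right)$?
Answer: $65025$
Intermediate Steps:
$t = 0$ ($t = 0 \cdot 0 = 0$)
$C{\left(A \right)} = 4 A$ ($C{\left(A \right)} = - 4 \left(0 - A\right) = - 4 \left(- A\right) = 4 A$)
$\left(-311 + C{\left(m \right)}\right)^{2} = \left(-311 + 4 \cdot 14\right)^{2} = \left(-311 + 56\right)^{2} = \left(-255\right)^{2} = 65025$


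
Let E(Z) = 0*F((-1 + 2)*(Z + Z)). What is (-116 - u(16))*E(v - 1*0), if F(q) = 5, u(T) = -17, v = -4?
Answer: 0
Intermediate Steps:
E(Z) = 0 (E(Z) = 0*5 = 0)
(-116 - u(16))*E(v - 1*0) = (-116 - 1*(-17))*0 = (-116 + 17)*0 = -99*0 = 0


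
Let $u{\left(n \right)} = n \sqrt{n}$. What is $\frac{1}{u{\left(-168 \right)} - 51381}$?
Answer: $\frac{i}{3 \left(- 17127 i + 112 \sqrt{42}\right)} \approx -1.9428 \cdot 10^{-5} + 8.2334 \cdot 10^{-7} i$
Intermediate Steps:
$u{\left(n \right)} = n^{\frac{3}{2}}$
$\frac{1}{u{\left(-168 \right)} - 51381} = \frac{1}{\left(-168\right)^{\frac{3}{2}} - 51381} = \frac{1}{- 336 i \sqrt{42} - 51381} = \frac{1}{-51381 - 336 i \sqrt{42}}$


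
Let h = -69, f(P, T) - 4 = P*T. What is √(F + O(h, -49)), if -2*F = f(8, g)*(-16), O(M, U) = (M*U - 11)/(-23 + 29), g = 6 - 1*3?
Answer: √7071/3 ≈ 28.030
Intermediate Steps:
g = 3 (g = 6 - 3 = 3)
f(P, T) = 4 + P*T
O(M, U) = -11/6 + M*U/6 (O(M, U) = (-11 + M*U)/6 = (-11 + M*U)*(⅙) = -11/6 + M*U/6)
F = 224 (F = -(4 + 8*3)*(-16)/2 = -(4 + 24)*(-16)/2 = -14*(-16) = -½*(-448) = 224)
√(F + O(h, -49)) = √(224 + (-11/6 + (⅙)*(-69)*(-49))) = √(224 + (-11/6 + 1127/2)) = √(224 + 1685/3) = √(2357/3) = √7071/3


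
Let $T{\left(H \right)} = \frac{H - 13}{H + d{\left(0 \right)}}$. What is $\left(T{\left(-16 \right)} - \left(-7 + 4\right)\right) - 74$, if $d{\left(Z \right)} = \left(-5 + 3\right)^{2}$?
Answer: $- \frac{823}{12} \approx -68.583$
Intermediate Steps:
$d{\left(Z \right)} = 4$ ($d{\left(Z \right)} = \left(-2\right)^{2} = 4$)
$T{\left(H \right)} = \frac{-13 + H}{4 + H}$ ($T{\left(H \right)} = \frac{H - 13}{H + 4} = \frac{-13 + H}{4 + H}$)
$\left(T{\left(-16 \right)} - \left(-7 + 4\right)\right) - 74 = \left(\frac{-13 - 16}{4 - 16} - \left(-7 + 4\right)\right) - 74 = \left(\frac{1}{-12} \left(-29\right) - -3\right) - 74 = \left(\left(- \frac{1}{12}\right) \left(-29\right) + 3\right) - 74 = \left(\frac{29}{12} + 3\right) - 74 = \frac{65}{12} - 74 = - \frac{823}{12}$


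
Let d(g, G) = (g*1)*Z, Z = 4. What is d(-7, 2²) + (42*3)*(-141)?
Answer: -17794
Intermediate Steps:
d(g, G) = 4*g (d(g, G) = (g*1)*4 = g*4 = 4*g)
d(-7, 2²) + (42*3)*(-141) = 4*(-7) + (42*3)*(-141) = -28 + 126*(-141) = -28 - 17766 = -17794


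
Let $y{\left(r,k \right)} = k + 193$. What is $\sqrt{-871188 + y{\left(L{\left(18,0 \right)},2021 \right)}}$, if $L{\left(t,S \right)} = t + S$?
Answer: $i \sqrt{868974} \approx 932.19 i$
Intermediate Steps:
$L{\left(t,S \right)} = S + t$
$y{\left(r,k \right)} = 193 + k$
$\sqrt{-871188 + y{\left(L{\left(18,0 \right)},2021 \right)}} = \sqrt{-871188 + \left(193 + 2021\right)} = \sqrt{-871188 + 2214} = \sqrt{-868974} = i \sqrt{868974}$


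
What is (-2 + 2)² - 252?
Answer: -252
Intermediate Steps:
(-2 + 2)² - 252 = 0² - 252 = 0 - 252 = -252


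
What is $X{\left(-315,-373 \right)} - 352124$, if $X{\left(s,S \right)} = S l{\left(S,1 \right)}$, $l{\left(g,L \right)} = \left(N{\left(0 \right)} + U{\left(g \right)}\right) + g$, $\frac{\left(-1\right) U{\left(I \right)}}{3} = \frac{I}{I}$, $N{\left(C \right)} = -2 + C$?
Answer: $-211130$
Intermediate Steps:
$U{\left(I \right)} = -3$ ($U{\left(I \right)} = - 3 \frac{I}{I} = \left(-3\right) 1 = -3$)
$l{\left(g,L \right)} = -5 + g$ ($l{\left(g,L \right)} = \left(\left(-2 + 0\right) - 3\right) + g = \left(-2 - 3\right) + g = -5 + g$)
$X{\left(s,S \right)} = S \left(-5 + S\right)$
$X{\left(-315,-373 \right)} - 352124 = - 373 \left(-5 - 373\right) - 352124 = \left(-373\right) \left(-378\right) - 352124 = 140994 - 352124 = -211130$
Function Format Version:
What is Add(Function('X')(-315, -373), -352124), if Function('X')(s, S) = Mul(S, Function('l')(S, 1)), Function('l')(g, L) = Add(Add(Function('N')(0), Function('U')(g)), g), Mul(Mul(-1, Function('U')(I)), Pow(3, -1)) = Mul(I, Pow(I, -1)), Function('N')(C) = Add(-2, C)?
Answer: -211130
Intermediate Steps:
Function('U')(I) = -3 (Function('U')(I) = Mul(-3, Mul(I, Pow(I, -1))) = Mul(-3, 1) = -3)
Function('l')(g, L) = Add(-5, g) (Function('l')(g, L) = Add(Add(Add(-2, 0), -3), g) = Add(Add(-2, -3), g) = Add(-5, g))
Function('X')(s, S) = Mul(S, Add(-5, S))
Add(Function('X')(-315, -373), -352124) = Add(Mul(-373, Add(-5, -373)), -352124) = Add(Mul(-373, -378), -352124) = Add(140994, -352124) = -211130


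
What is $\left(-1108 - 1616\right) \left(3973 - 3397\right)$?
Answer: $-1569024$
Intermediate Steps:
$\left(-1108 - 1616\right) \left(3973 - 3397\right) = \left(-1108 - 1616\right) 576 = \left(-2724\right) 576 = -1569024$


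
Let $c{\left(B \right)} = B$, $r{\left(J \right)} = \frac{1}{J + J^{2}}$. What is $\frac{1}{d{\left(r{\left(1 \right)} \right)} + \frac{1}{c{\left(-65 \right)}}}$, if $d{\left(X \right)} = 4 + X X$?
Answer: $\frac{260}{1101} \approx 0.23615$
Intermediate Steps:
$d{\left(X \right)} = 4 + X^{2}$
$\frac{1}{d{\left(r{\left(1 \right)} \right)} + \frac{1}{c{\left(-65 \right)}}} = \frac{1}{\left(4 + \left(\frac{1}{1 \left(1 + 1\right)}\right)^{2}\right) + \frac{1}{-65}} = \frac{1}{\left(4 + \left(1 \cdot \frac{1}{2}\right)^{2}\right) - \frac{1}{65}} = \frac{1}{\left(4 + \left(\frac{1}{2}\right)^{2}\right) - \frac{1}{65}} = \frac{1}{\left(4 + \frac{1}{4}\right) - \frac{1}{65}} = \frac{1}{\frac{17}{4} - \frac{1}{65}} = \frac{1}{\frac{1101}{260}} = \frac{260}{1101}$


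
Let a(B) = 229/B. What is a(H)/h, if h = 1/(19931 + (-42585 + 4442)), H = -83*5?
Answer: 4170548/415 ≈ 10050.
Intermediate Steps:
H = -415
h = -1/18212 (h = 1/(19931 - 38143) = 1/(-18212) = -1/18212 ≈ -5.4909e-5)
a(H)/h = (229/(-415))/(-1/18212) = (229*(-1/415))*(-18212) = -229/415*(-18212) = 4170548/415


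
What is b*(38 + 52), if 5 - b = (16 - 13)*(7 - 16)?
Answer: 2880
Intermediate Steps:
b = 32 (b = 5 - (16 - 13)*(7 - 16) = 5 - 3*(-9) = 5 - 1*(-27) = 5 + 27 = 32)
b*(38 + 52) = 32*(38 + 52) = 32*90 = 2880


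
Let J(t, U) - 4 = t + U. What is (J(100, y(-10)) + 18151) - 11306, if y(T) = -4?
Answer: 6945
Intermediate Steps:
J(t, U) = 4 + U + t (J(t, U) = 4 + (t + U) = 4 + (U + t) = 4 + U + t)
(J(100, y(-10)) + 18151) - 11306 = ((4 - 4 + 100) + 18151) - 11306 = (100 + 18151) - 11306 = 18251 - 11306 = 6945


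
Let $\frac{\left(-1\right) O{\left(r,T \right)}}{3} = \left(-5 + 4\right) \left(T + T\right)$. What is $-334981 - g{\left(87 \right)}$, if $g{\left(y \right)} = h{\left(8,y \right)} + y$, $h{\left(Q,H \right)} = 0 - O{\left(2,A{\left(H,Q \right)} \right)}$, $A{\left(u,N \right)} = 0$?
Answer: $-335068$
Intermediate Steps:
$O{\left(r,T \right)} = 6 T$ ($O{\left(r,T \right)} = - 3 \left(-5 + 4\right) \left(T + T\right) = - 3 \left(- 2 T\right) = 6 T$)
$h{\left(Q,H \right)} = 0$ ($h{\left(Q,H \right)} = 0 - 6 \cdot 0 = 0 - 0 = 0 + 0 = 0$)
$g{\left(y \right)} = y$ ($g{\left(y \right)} = 0 + y = y$)
$-334981 - g{\left(87 \right)} = -334981 - 87 = -335068$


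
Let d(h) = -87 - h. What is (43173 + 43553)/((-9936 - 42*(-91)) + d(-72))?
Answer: -86726/6129 ≈ -14.150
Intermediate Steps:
(43173 + 43553)/((-9936 - 42*(-91)) + d(-72)) = (43173 + 43553)/((-9936 - 42*(-91)) + (-87 - 1*(-72))) = 86726/((-9936 + 3822) + (-87 + 72)) = 86726/(-6114 - 15) = 86726/(-6129) = 86726*(-1/6129) = -86726/6129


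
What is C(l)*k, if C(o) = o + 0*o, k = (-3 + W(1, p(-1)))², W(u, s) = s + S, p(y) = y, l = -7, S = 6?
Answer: -28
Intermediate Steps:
W(u, s) = 6 + s (W(u, s) = s + 6 = 6 + s)
k = 4 (k = (-3 + (6 - 1))² = (-3 + 5)² = 2² = 4)
C(o) = o (C(o) = o + 0 = o)
C(l)*k = -7*4 = -28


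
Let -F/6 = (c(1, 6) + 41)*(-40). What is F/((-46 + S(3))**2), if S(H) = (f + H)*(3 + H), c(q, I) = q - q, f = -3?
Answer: 2460/529 ≈ 4.6503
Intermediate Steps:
c(q, I) = 0
S(H) = (-3 + H)*(3 + H)
F = 9840 (F = -6*(0 + 41)*(-40) = -246*(-40) = -6*(-1640) = 9840)
F/((-46 + S(3))**2) = 9840/((-46 + (-9 + 3**2))**2) = 9840/((-46 + (-9 + 9))**2) = 9840/((-46 + 0)**2) = 9840/((-46)**2) = 9840/2116 = 9840*(1/2116) = 2460/529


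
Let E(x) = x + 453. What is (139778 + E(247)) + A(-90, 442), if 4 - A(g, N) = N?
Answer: 140040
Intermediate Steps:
A(g, N) = 4 - N
E(x) = 453 + x
(139778 + E(247)) + A(-90, 442) = (139778 + (453 + 247)) + (4 - 1*442) = (139778 + 700) + (4 - 442) = 140478 - 438 = 140040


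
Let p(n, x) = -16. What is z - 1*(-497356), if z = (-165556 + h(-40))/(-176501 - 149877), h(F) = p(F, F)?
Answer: 81163111070/163189 ≈ 4.9736e+5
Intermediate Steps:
h(F) = -16
z = 82786/163189 (z = (-165556 - 16)/(-176501 - 149877) = -165572/(-326378) = -165572*(-1/326378) = 82786/163189 ≈ 0.50730)
z - 1*(-497356) = 82786/163189 - 1*(-497356) = 82786/163189 + 497356 = 81163111070/163189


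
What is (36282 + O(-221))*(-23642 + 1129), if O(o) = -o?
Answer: -821792039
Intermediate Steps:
(36282 + O(-221))*(-23642 + 1129) = (36282 - 1*(-221))*(-23642 + 1129) = (36282 + 221)*(-22513) = 36503*(-22513) = -821792039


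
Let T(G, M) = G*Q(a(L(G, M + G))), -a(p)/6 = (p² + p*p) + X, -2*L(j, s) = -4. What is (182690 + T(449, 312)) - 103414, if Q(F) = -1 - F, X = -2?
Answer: 94991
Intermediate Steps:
L(j, s) = 2 (L(j, s) = -½*(-4) = 2)
a(p) = 12 - 12*p² (a(p) = -6*((p² + p*p) - 2) = -6*((p² + p²) - 2) = -6*(2*p² - 2) = -6*(-2 + 2*p²) = 12 - 12*p²)
T(G, M) = 35*G (T(G, M) = G*(-1 - (12 - 12*2²)) = G*(-1 - (12 - 12*4)) = G*(-1 - (12 - 48)) = G*(-1 - 1*(-36)) = G*(-1 + 36) = G*35 = 35*G)
(182690 + T(449, 312)) - 103414 = (182690 + 35*449) - 103414 = (182690 + 15715) - 103414 = 198405 - 103414 = 94991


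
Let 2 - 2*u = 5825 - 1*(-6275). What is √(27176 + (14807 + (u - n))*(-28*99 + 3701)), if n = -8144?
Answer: √15729134 ≈ 3966.0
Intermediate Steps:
u = -6049 (u = 1 - (5825 - 1*(-6275))/2 = 1 - (5825 + 6275)/2 = 1 - ½*12100 = 1 - 6050 = -6049)
√(27176 + (14807 + (u - n))*(-28*99 + 3701)) = √(27176 + (14807 + (-6049 - 1*(-8144)))*(-28*99 + 3701)) = √(27176 + (14807 + (-6049 + 8144))*(-2772 + 3701)) = √(27176 + (14807 + 2095)*929) = √(27176 + 16902*929) = √(27176 + 15701958) = √15729134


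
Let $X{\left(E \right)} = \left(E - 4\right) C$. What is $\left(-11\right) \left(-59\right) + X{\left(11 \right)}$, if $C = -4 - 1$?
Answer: $614$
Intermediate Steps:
$C = -5$ ($C = -4 - 1 = -5$)
$X{\left(E \right)} = 20 - 5 E$ ($X{\left(E \right)} = \left(E - 4\right) \left(-5\right) = \left(-4 + E\right) \left(-5\right) = 20 - 5 E$)
$\left(-11\right) \left(-59\right) + X{\left(11 \right)} = \left(-11\right) \left(-59\right) + \left(20 - 55\right) = 649 + \left(20 - 55\right) = 649 - 35 = 614$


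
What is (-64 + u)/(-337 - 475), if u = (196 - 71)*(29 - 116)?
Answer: 10939/812 ≈ 13.472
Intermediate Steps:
u = -10875 (u = 125*(-87) = -10875)
(-64 + u)/(-337 - 475) = (-64 - 10875)/(-337 - 475) = -10939/(-812) = -10939*(-1/812) = 10939/812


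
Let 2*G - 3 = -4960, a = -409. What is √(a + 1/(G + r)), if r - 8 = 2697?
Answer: 5*I*√3357183/453 ≈ 20.224*I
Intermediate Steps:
G = -4957/2 (G = 3/2 + (½)*(-4960) = 3/2 - 2480 = -4957/2 ≈ -2478.5)
r = 2705 (r = 8 + 2697 = 2705)
√(a + 1/(G + r)) = √(-409 + 1/(-4957/2 + 2705)) = √(-409 + 1/(453/2)) = √(-409 + 2/453) = √(-185275/453) = 5*I*√3357183/453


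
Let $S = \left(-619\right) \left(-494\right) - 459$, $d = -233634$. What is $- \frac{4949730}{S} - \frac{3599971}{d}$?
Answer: $- \frac{57256873303}{71334768318} \approx -0.80265$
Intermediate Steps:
$S = 305327$ ($S = 305786 - 459 = 305327$)
$- \frac{4949730}{S} - \frac{3599971}{d} = - \frac{4949730}{305327} - \frac{3599971}{-233634} = \left(-4949730\right) \frac{1}{305327} - - \frac{3599971}{233634} = - \frac{4949730}{305327} + \frac{3599971}{233634} = - \frac{57256873303}{71334768318}$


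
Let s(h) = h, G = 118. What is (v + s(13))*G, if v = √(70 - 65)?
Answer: 1534 + 118*√5 ≈ 1797.9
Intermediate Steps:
v = √5 ≈ 2.2361
(v + s(13))*G = (√5 + 13)*118 = (13 + √5)*118 = 1534 + 118*√5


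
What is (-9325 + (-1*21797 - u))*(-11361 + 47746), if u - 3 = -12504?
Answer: -677525085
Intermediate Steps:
u = -12501 (u = 3 - 12504 = -12501)
(-9325 + (-1*21797 - u))*(-11361 + 47746) = (-9325 + (-1*21797 - 1*(-12501)))*(-11361 + 47746) = (-9325 + (-21797 + 12501))*36385 = (-9325 - 9296)*36385 = -18621*36385 = -677525085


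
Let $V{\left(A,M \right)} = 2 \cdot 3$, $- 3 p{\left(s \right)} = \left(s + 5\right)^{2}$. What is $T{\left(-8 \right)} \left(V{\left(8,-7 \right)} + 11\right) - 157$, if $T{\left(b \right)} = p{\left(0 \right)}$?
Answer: $- \frac{896}{3} \approx -298.67$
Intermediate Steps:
$p{\left(s \right)} = - \frac{\left(5 + s\right)^{2}}{3}$ ($p{\left(s \right)} = - \frac{\left(s + 5\right)^{2}}{3} = - \frac{\left(5 + s\right)^{2}}{3}$)
$T{\left(b \right)} = - \frac{25}{3}$ ($T{\left(b \right)} = - \frac{\left(5 + 0\right)^{2}}{3} = - \frac{5^{2}}{3} = \left(- \frac{1}{3}\right) 25 = - \frac{25}{3}$)
$V{\left(A,M \right)} = 6$
$T{\left(-8 \right)} \left(V{\left(8,-7 \right)} + 11\right) - 157 = - \frac{25 \left(6 + 11\right)}{3} - 157 = \left(- \frac{25}{3}\right) 17 - 157 = - \frac{425}{3} - 157 = - \frac{896}{3}$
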